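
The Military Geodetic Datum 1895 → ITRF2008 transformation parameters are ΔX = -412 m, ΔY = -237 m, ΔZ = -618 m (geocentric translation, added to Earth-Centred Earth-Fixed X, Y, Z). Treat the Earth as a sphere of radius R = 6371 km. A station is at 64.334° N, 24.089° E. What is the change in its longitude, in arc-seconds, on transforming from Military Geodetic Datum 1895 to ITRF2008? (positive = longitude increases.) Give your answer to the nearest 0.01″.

sin φ = 0.901334, cos φ = 0.433124, sin λ = 0.408155, cos λ = 0.912913.
East component: ΔE = −sin λ·ΔX + cos λ·ΔY = −(0.408155)(-412) + (0.912913)(-237) = -48.20 m.
1° of latitude spans πR/180 = 111195 m; at latitude φ, 1° of longitude spans that × cos φ = 48161.2 m, so Δλ = -48.20 / 48161.2 × 3600 = -3.603″.

Δλ = -3.60″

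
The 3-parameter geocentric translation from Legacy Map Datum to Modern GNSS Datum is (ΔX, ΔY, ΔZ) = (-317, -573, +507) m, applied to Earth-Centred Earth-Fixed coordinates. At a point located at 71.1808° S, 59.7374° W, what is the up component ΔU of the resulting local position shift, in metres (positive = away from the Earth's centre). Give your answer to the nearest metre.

At φ = -71.1808°, λ = -59.7374°: sin φ = -0.946541, cos φ = 0.322583, sin λ = -0.863725, cos λ = 0.503964.
ΔU = cos φ cos λ·ΔX + cos φ sin λ·ΔY + sin φ·ΔZ = (0.322583)(0.503964)(-317) + (0.322583)(-0.863725)(-573) + (-0.946541)(507) = -371.78 m.

ΔU = -372 m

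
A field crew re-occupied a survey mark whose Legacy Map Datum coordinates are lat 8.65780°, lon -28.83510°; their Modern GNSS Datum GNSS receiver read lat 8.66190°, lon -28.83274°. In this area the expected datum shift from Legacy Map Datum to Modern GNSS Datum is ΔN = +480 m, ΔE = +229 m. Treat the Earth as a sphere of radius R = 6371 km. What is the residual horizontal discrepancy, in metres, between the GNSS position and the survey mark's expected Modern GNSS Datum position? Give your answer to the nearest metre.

Observed coordinate differences: Δφ = +0.00410°, Δλ = +0.00236°.
Converting to metres (1° lat = 111195 m, cos φ = 0.988605): observed ΔN = 455.9 m, observed ΔE = 259.4 m.
Subtracting the expected shift leaves a residual of 455.9 − (480) = -24.1 m north and 259.4 − (229) = 30.4 m east.
Residual distance = √((-24.1)² + 30.4²) = 38.8 m.

39 m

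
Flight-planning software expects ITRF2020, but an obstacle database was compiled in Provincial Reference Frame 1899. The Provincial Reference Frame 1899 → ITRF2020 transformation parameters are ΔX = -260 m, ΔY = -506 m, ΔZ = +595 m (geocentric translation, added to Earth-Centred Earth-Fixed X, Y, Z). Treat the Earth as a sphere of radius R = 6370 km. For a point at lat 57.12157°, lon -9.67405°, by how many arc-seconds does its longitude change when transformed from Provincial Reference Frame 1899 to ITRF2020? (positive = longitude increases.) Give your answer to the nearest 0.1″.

Δλ = -32.4″

sin φ = 0.839824, cos φ = 0.542858, sin λ = -0.168043, cos λ = 0.985780.
East component: ΔE = −sin λ·ΔX + cos λ·ΔY = −(-0.168043)(-260) + (0.985780)(-506) = -542.50 m.
1° of latitude spans πR/180 = 111177 m; at latitude φ, 1° of longitude spans that × cos φ = 60353.6 m, so Δλ = -542.50 / 60353.6 × 3600 = -32.359″.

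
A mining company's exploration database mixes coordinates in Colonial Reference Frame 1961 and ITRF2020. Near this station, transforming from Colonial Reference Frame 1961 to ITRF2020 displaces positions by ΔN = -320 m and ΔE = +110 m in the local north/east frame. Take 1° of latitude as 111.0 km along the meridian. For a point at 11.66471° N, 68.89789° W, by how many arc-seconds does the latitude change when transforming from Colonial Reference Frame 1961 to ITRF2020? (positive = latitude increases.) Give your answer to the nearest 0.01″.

1° of latitude = 111.0 km, so Δφ = -320.0 / 111000 = -0.0028829° = -10.378″.

Δφ = -10.38″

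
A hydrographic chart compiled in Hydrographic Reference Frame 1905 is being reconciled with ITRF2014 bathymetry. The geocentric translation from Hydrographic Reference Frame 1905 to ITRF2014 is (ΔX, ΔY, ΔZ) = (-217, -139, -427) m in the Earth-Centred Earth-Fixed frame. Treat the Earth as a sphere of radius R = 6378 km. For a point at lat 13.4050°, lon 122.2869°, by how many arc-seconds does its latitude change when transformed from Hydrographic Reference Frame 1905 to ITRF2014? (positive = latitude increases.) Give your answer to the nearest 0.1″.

sin φ = 0.231833, cos φ = 0.972756, sin λ = 0.845384, cos λ = -0.534159.
North component: ΔN = −sin φ cos λ·ΔX − sin φ sin λ·ΔY + cos φ·ΔZ = −(0.231833)(-0.534159)(-217) − (0.231833)(0.845384)(-139) + (0.972756)(-427) = -415.00 m.
1° of latitude spans πR/180 = 111317 m, so Δφ = -415.00 / 111317 × 3600 = -13.421″.

Δφ = -13.4″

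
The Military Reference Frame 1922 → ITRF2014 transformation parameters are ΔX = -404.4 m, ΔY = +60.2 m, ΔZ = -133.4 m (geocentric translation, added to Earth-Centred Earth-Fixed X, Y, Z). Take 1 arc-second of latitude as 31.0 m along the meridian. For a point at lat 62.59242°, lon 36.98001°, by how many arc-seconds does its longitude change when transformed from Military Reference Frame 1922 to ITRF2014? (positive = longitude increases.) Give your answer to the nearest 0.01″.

Δλ = 20.42″

sin φ = 0.887754, cos φ = 0.460317, sin λ = 0.601536, cos λ = 0.798845.
East component: ΔE = −sin λ·ΔX + cos λ·ΔY = −(0.601536)(-404.4) + (0.798845)(60.2) = 291.35 m.
1° of latitude spans 3600 × 31.00 = 111600 m; at latitude φ, 1° of longitude spans that × cos φ = 51371.4 m, so Δλ = 291.35 / 51371.4 × 3600 = 20.417″.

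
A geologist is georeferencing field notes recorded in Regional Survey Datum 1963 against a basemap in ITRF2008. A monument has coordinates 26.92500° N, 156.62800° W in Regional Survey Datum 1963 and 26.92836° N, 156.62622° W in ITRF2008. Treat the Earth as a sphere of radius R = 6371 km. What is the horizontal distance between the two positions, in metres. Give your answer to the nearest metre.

413 m

Δφ = 26.92836° − 26.92500° = +0.00336°; Δλ = -156.62622° − -156.62800° = +0.00178°.
1° along a meridian = πR/180 = 111195 m.
ΔN = Δφ × 111195 = 373.6 m; ΔE = Δλ × 111195 × cos(26.92500°) = +0.00178 × 111195 × 0.891600 = 176.5 m.
Distance = √(ΔE² + ΔN²) = √(176.5² + 373.6²) = 413.2 m.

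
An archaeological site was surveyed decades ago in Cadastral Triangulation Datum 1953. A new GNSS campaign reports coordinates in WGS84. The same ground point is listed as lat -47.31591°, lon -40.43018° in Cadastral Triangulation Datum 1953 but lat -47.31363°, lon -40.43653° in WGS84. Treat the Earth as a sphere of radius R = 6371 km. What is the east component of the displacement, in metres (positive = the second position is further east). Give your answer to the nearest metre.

ΔE = -479 m

Δφ = -47.31363° − -47.31591° = +0.00228°; Δλ = -40.43653° − -40.43018° = -0.00635°.
1° along a meridian = πR/180 = 111195 m.
ΔN = Δφ × 111195 = 253.5 m; ΔE = Δλ × 111195 × cos(-47.31591°) = -0.00635 × 111195 × 0.677956 = -478.7 m.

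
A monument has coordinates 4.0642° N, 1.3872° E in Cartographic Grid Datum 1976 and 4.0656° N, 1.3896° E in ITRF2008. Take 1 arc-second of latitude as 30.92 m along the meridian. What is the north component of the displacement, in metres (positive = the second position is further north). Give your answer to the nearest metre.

Δφ = 4.0656° − 4.0642° = +0.0014°; Δλ = 1.3896° − 1.3872° = +0.0024°.
1° of latitude = 3600 × 30.92 = 111312 m.
ΔN = Δφ × 111312 = 155.8 m; ΔE = Δλ × 111312 × cos(4.0642°) = +0.0024 × 111312 × 0.997485 = 266.5 m.

ΔN = 156 m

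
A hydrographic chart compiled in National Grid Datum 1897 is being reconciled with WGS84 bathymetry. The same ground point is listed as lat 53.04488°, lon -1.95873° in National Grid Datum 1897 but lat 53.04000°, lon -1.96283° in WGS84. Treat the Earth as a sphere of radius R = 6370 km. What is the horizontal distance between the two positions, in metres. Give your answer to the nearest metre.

Δφ = 53.04000° − 53.04488° = -0.00488°; Δλ = -1.96283° − -1.95873° = -0.00410°.
1° along a meridian = πR/180 = 111177 m.
ΔN = Δφ × 111177 = -542.5 m; ΔE = Δλ × 111177 × cos(53.04488°) = -0.00410 × 111177 × 0.601189 = -274.0 m.
Distance = √(ΔE² + ΔN²) = √((-274.0)² + (-542.5)²) = 607.8 m.

608 m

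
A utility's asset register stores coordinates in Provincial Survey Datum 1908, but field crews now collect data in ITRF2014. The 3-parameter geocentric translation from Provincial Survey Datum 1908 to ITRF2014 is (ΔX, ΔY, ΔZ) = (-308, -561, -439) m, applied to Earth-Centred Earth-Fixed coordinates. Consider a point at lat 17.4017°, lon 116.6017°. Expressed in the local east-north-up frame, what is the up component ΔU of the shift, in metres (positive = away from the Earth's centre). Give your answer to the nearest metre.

ΔU = -478 m

The local up (radial) axis is (cos φ cos λ, cos φ sin λ, sin φ), giving ΔU = 131.606 − 478.655 − 131.291 = -478.34 m.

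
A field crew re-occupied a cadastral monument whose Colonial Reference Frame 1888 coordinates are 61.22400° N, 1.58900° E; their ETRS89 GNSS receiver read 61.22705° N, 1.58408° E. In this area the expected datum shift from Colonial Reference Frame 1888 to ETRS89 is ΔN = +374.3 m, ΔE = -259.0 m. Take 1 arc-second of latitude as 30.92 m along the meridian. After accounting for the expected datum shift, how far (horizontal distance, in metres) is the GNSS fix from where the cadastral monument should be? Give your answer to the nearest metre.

Observed coordinate differences: Δφ = +0.00305°, Δλ = -0.00492°.
Converting to metres (1° lat = 111312 m, cos φ = 0.481387): observed ΔN = 339.5 m, observed ΔE = -263.6 m.
Subtracting the expected shift leaves a residual of 339.5 − (374.3) = -34.8 m north and -263.6 − (-259.0) = -4.6 m east.
Residual distance = √((-34.8)² + (-4.6)²) = 35.1 m.

35 m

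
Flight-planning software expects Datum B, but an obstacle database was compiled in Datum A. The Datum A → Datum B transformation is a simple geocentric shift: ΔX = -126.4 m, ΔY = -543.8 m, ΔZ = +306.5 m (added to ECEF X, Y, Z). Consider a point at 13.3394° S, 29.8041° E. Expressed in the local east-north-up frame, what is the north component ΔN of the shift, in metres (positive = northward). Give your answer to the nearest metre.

At φ = -13.3394°, λ = 29.8041°: sin φ = -0.230719, cos φ = 0.973020, sin λ = 0.497036, cos λ = 0.867730.
ΔN = −sin φ cos λ·ΔX − sin φ sin λ·ΔY + cos φ·ΔZ = −(-0.230719)(0.867730)(-126.4) − (-0.230719)(0.497036)(-543.8) + (0.973020)(306.5) = 210.56 m.

ΔN = 211 m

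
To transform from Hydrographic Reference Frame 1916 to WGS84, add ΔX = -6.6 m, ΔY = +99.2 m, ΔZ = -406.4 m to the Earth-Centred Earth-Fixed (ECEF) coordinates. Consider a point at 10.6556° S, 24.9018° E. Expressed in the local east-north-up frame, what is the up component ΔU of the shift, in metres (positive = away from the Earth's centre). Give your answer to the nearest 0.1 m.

The local up (radial) axis is (cos φ cos λ, cos φ sin λ, sin φ), giving ΔU = -5.883 + 41.049 + 75.145 = 110.31 m.

ΔU = 110.3 m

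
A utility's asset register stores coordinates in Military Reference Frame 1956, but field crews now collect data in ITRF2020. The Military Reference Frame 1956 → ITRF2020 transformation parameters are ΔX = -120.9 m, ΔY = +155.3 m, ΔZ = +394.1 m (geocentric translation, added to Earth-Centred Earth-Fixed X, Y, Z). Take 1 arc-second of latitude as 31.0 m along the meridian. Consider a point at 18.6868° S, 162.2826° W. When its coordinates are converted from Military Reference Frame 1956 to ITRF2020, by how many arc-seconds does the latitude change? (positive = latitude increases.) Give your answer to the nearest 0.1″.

sin φ = -0.320395, cos φ = 0.947284, sin λ = -0.304322, cos λ = -0.952569.
North component: ΔN = −sin φ cos λ·ΔX − sin φ sin λ·ΔY + cos φ·ΔZ = −(-0.320395)(-0.952569)(-120.9) − (-0.320395)(-0.304322)(155.3) + (0.947284)(394.1) = 395.08 m.
1° of latitude spans 3600 × 31.00 = 111600 m, so Δφ = 395.08 / 111600 × 3600 = 12.745″.

Δφ = 12.7″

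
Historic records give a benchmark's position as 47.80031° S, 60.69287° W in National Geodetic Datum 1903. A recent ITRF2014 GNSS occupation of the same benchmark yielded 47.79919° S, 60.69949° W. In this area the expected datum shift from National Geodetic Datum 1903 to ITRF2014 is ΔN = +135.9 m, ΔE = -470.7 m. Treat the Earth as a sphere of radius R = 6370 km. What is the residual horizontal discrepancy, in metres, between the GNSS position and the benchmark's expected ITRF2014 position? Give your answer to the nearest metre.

Observed coordinate differences: Δφ = +0.00112°, Δλ = -0.00662°.
Converting to metres (1° lat = 111177 m, cos φ = 0.671717): observed ΔN = 124.5 m, observed ΔE = -494.4 m.
Subtracting the expected shift leaves a residual of 124.5 − (135.9) = -11.4 m north and -494.4 − (-470.7) = -23.7 m east.
Residual distance = √((-11.4)² + (-23.7)²) = 26.3 m.

26 m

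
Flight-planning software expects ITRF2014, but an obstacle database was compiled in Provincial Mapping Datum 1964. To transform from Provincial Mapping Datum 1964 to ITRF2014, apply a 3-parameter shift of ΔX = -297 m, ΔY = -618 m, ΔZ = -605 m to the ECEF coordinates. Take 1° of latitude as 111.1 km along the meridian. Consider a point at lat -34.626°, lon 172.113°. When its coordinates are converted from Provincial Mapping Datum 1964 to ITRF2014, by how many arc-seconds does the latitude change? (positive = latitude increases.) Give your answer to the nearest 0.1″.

Δφ = -12.3″

sin φ = -0.568217, cos φ = 0.822879, sin λ = 0.137220, cos λ = -0.990541.
North component: ΔN = −sin φ cos λ·ΔX − sin φ sin λ·ΔY + cos φ·ΔZ = −(-0.568217)(-0.990541)(-297) − (-0.568217)(0.137220)(-618) + (0.822879)(-605) = -378.86 m.
1° of latitude spans 111100 m, so Δφ = -378.86 / 111100 × 3600 = -12.276″.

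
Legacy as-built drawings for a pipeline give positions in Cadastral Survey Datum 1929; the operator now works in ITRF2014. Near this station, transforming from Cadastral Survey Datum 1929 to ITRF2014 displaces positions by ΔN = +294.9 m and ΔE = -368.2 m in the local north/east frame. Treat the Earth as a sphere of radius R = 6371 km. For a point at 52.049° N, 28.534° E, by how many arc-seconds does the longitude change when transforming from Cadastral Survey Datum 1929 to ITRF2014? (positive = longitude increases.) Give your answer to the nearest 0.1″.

At latitude 52.049°, cos φ = 0.614987.
One radian of longitude at latitude φ spans R cos φ, so Δλ = ΔE / (R cos φ) = -368.2 / (6371000 × 0.614987) = -9.3974e-05 rad = -19.384″.

Δλ = -19.4″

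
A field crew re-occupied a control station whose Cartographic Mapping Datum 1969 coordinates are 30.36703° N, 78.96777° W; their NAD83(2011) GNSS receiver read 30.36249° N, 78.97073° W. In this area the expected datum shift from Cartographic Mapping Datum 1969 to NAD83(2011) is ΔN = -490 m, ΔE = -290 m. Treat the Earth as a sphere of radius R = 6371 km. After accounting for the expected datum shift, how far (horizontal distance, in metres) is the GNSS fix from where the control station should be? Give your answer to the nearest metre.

16 m

Observed coordinate differences: Δφ = -0.00454°, Δλ = -0.00296°.
Converting to metres (1° lat = 111195 m, cos φ = 0.862805): observed ΔN = -504.8 m, observed ΔE = -284.0 m.
Subtracting the expected shift leaves a residual of -504.8 − (-490) = -14.8 m north and -284.0 − (-290) = 6.0 m east.
Residual distance = √((-14.8)² + 6.0²) = 16.0 m.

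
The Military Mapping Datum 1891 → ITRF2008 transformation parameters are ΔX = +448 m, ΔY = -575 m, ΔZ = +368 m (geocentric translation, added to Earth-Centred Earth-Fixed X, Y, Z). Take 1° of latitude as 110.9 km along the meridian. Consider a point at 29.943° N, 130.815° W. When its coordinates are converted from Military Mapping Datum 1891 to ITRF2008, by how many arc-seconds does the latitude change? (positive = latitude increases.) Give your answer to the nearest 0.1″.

Δφ = 8.0″

sin φ = 0.499138, cos φ = 0.866522, sin λ = -0.756824, cos λ = -0.653619.
North component: ΔN = −sin φ cos λ·ΔX − sin φ sin λ·ΔY + cos φ·ΔZ = −(0.499138)(-0.653619)(448) − (0.499138)(-0.756824)(-575) + (0.866522)(368) = 247.83 m.
1° of latitude spans 110900 m, so Δφ = 247.83 / 110900 × 3600 = 8.045″.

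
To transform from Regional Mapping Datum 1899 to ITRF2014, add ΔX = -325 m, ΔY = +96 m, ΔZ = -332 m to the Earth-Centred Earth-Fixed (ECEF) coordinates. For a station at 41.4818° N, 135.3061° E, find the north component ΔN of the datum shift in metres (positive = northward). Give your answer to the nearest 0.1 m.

At φ = 41.4818°, λ = 135.3061°: sin φ = 0.662382, cos φ = 0.749166, sin λ = 0.703319, cos λ = -0.710874.
ΔN = −sin φ cos λ·ΔX − sin φ sin λ·ΔY + cos φ·ΔZ = −(0.662382)(-0.710874)(-325) − (0.662382)(0.703319)(96) + (0.749166)(-332) = -446.48 m.

ΔN = -446.5 m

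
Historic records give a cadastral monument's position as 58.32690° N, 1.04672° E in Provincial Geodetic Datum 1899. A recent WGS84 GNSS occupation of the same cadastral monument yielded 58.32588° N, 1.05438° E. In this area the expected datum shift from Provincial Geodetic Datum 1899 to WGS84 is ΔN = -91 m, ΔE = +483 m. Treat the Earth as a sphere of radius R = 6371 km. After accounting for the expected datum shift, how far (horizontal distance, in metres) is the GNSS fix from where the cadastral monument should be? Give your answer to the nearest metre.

42 m

Observed coordinate differences: Δφ = -0.00102°, Δλ = +0.00766°.
Converting to metres (1° lat = 111195 m, cos φ = 0.525072): observed ΔN = -113.4 m, observed ΔE = 447.2 m.
Subtracting the expected shift leaves a residual of -113.4 − (-91) = -22.4 m north and 447.2 − (483) = -35.8 m east.
Residual distance = √((-22.4)² + (-35.8)²) = 42.2 m.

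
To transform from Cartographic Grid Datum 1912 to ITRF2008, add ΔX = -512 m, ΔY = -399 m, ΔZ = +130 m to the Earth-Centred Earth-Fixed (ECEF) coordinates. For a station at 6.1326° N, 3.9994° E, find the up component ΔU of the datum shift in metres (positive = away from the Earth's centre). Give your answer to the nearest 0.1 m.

The local up (radial) axis is (cos φ cos λ, cos φ sin λ, sin φ), giving ΔU = -507.830 − 27.669 + 13.888 = -521.61 m.

ΔU = -521.6 m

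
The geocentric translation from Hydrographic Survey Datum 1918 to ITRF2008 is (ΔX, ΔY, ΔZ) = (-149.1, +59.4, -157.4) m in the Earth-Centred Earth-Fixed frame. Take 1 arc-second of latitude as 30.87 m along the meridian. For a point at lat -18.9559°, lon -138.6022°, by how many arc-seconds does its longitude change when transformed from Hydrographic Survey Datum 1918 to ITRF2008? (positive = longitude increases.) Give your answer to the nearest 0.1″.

Δλ = -4.9″

sin φ = -0.324840, cos φ = 0.945769, sin λ = -0.661283, cos λ = -0.750136.
East component: ΔE = −sin λ·ΔX + cos λ·ΔY = −(-0.661283)(-149.1) + (-0.750136)(59.4) = -143.16 m.
1° of latitude spans 3600 × 30.87 = 111132 m; at latitude φ, 1° of longitude spans that × cos φ = 105105.2 m, so Δλ = -143.16 / 105105.2 × 3600 = -4.903″.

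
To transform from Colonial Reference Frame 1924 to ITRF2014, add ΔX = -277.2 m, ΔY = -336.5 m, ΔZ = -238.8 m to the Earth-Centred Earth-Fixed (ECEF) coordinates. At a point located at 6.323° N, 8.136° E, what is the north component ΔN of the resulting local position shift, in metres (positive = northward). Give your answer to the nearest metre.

At φ = 6.323°, λ = 8.136°: sin φ = 0.110133, cos φ = 0.993917, sin λ = 0.141523, cos λ = 0.989935.
ΔN = −sin φ cos λ·ΔX − sin φ sin λ·ΔY + cos φ·ΔZ = −(0.110133)(0.989935)(-277.2) − (0.110133)(0.141523)(-336.5) + (0.993917)(-238.8) = -201.88 m.

ΔN = -202 m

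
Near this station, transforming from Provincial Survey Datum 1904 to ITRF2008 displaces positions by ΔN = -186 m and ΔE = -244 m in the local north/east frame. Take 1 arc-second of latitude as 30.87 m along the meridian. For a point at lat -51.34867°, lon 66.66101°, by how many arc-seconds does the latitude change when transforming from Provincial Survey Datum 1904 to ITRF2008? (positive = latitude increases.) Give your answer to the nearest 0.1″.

Δφ = -6.0″

1″ of latitude = 30.87 m, so Δφ = -186.0 / 30.87 = -6.025″.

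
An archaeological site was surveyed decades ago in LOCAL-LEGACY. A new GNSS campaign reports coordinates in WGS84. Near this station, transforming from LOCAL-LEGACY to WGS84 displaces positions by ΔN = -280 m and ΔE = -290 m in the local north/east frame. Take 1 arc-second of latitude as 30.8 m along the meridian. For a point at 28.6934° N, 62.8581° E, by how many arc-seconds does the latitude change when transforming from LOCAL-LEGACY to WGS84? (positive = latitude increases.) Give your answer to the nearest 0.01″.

Δφ = -9.09″

1″ of latitude = 30.80 m, so Δφ = -280.0 / 30.80 = -9.091″.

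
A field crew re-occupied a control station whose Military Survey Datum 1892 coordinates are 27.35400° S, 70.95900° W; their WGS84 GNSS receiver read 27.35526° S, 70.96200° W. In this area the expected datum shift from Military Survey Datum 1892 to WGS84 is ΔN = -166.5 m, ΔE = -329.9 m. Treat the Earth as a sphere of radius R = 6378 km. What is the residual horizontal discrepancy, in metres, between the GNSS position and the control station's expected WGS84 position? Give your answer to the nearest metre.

Observed coordinate differences: Δφ = -0.00126°, Δλ = -0.00300°.
Converting to metres (1° lat = 111317 m, cos φ = 0.888185): observed ΔN = -140.3 m, observed ΔE = -296.6 m.
Subtracting the expected shift leaves a residual of -140.3 − (-166.5) = 26.2 m north and -296.6 − (-329.9) = 33.3 m east.
Residual distance = √(26.2² + 33.3²) = 42.4 m.

42 m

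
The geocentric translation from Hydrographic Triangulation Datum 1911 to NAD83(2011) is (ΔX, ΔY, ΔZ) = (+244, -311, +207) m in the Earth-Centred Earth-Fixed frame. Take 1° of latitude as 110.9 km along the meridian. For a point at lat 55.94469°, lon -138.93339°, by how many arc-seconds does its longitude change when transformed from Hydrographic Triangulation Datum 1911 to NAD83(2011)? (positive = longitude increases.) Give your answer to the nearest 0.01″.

sin φ = 0.828497, cos φ = 0.559993, sin λ = -0.656936, cos λ = -0.753946.
East component: ΔE = −sin λ·ΔX + cos λ·ΔY = −(-0.656936)(244) + (-0.753946)(-311) = 394.77 m.
1° of latitude spans 110900 m; at latitude φ, 1° of longitude spans that × cos φ = 62103.2 m, so Δλ = 394.77 / 62103.2 × 3600 = 22.884″.

Δλ = 22.88″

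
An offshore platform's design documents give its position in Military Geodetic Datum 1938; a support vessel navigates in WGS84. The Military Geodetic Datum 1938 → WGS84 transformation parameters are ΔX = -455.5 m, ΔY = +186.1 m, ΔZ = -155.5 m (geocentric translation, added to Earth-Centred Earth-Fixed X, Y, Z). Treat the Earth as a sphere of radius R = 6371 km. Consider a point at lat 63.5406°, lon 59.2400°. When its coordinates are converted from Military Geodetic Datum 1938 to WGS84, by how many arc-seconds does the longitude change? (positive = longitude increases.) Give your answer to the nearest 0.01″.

Δλ = 35.36″

sin φ = 0.895250, cos φ = 0.445564, sin λ = 0.859317, cos λ = 0.511443.
East component: ΔE = −sin λ·ΔX + cos λ·ΔY = −(0.859317)(-455.5) + (0.511443)(186.1) = 486.60 m.
1° of latitude spans πR/180 = 111195 m; at latitude φ, 1° of longitude spans that × cos φ = 49544.4 m, so Δλ = 486.60 / 49544.4 × 3600 = 35.357″.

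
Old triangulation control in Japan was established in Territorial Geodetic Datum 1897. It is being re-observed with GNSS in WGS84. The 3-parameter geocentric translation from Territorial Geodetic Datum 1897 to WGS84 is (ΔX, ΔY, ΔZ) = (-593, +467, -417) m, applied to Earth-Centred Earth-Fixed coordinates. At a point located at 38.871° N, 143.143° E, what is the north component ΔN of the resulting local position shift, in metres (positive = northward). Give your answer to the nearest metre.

The local north axis is (−sin φ cos λ, −sin φ sin λ, cos φ), giving ΔN = -297.769 − 175.792 − 324.660 = -798.22 m.

ΔN = -798 m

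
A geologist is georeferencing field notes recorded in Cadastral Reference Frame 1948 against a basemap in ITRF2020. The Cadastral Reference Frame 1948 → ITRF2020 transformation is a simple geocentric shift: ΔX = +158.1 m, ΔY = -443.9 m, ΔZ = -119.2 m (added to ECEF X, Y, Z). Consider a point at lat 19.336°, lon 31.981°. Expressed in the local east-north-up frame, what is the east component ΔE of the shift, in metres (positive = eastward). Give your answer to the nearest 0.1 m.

ΔE = -460.3 m

The local east axis at (φ, λ) is (−sin λ, cos λ, 0), so ΔE = −sin(31.981°)·158.1 + cos(31.981°)·(-443.9) = -460.26 m.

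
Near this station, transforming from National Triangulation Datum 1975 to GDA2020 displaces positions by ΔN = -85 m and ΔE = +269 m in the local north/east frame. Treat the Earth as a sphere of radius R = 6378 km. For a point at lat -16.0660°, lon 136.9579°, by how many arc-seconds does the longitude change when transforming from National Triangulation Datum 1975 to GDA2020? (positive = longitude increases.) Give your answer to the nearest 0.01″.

At latitude -16.0660°, cos φ = 0.960944.
One radian of longitude at latitude φ spans R cos φ, so Δλ = ΔE / (R cos φ) = 269.0 / (6378000 × 0.960944) = 4.3890e-05 rad = 9.053″.

Δλ = 9.05″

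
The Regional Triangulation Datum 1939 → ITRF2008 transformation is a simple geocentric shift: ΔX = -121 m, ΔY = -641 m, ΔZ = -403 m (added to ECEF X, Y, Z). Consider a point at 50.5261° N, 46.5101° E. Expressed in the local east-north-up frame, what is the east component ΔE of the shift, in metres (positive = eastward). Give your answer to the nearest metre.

ΔE = -353 m

The local east axis at (φ, λ) is (−sin λ, cos λ, 0), so ΔE = −sin(46.5101°)·(-121) + cos(46.5101°)·(-641) = -353.37 m.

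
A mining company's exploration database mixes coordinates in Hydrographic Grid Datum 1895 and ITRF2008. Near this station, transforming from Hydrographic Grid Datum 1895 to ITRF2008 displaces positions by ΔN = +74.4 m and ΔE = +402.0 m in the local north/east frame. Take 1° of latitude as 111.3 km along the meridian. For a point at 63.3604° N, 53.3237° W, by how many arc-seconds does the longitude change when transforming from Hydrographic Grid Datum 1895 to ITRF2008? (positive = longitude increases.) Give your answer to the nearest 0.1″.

Δλ = 29.0″

At latitude 63.3604°, cos φ = 0.448377.
1° of longitude at this latitude = 111.3 × cos φ = 49.90 km, so Δλ = 402.0 / 49904.4 = 0.0080554° = 28.999″.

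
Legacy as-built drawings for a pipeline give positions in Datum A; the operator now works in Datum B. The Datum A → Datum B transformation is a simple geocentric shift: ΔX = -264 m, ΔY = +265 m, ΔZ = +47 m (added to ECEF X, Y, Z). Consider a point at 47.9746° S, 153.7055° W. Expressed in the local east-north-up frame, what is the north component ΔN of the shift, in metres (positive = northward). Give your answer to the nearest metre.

ΔN = 120 m

At φ = -47.9746°, λ = -153.7055°: sin φ = -0.742848, cos φ = 0.669460, sin λ = -0.442985, cos λ = -0.896529.
ΔN = −sin φ cos λ·ΔX − sin φ sin λ·ΔY + cos φ·ΔZ = −(-0.742848)(-0.896529)(-264) − (-0.742848)(-0.442985)(265) + (0.669460)(47) = 120.08 m.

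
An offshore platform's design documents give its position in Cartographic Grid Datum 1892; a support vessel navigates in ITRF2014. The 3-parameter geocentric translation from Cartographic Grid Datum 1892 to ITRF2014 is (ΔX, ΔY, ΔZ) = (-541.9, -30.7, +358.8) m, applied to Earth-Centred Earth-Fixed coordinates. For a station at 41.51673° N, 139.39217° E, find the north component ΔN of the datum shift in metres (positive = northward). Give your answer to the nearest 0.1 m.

ΔN = 9.2 m

At φ = 41.51673°, λ = 139.39217°: sin φ = 0.662839, cos φ = 0.748762, sin λ = 0.650878, cos λ = -0.759182.
ΔN = −sin φ cos λ·ΔX − sin φ sin λ·ΔY + cos φ·ΔZ = −(0.662839)(-0.759182)(-541.9) − (0.662839)(0.650878)(-30.7) + (0.748762)(358.8) = 9.21 m.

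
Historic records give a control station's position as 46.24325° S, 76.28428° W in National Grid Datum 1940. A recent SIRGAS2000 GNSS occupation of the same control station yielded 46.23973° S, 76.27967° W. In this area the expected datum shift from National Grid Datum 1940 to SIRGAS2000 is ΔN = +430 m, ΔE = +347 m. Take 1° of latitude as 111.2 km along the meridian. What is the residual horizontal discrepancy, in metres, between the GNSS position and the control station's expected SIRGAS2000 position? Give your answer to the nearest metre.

Observed coordinate differences: Δφ = +0.00352°, Δλ = +0.00461°.
Converting to metres (1° lat = 111200 m, cos φ = 0.691598): observed ΔN = 391.4 m, observed ΔE = 354.5 m.
Subtracting the expected shift leaves a residual of 391.4 − (430) = -38.6 m north and 354.5 − (347) = 7.5 m east.
Residual distance = √((-38.6)² + 7.5²) = 39.3 m.

39 m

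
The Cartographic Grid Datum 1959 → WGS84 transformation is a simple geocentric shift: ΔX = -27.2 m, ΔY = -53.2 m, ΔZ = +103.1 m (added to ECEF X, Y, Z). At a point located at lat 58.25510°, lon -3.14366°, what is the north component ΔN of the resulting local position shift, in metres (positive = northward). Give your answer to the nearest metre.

At φ = 58.25510°, λ = -3.14366°: sin φ = 0.850399, cos φ = 0.526138, sin λ = -0.054840, cos λ = 0.998495.
ΔN = −sin φ cos λ·ΔX − sin φ sin λ·ΔY + cos φ·ΔZ = −(0.850399)(0.998495)(-27.2) − (0.850399)(-0.054840)(-53.2) + (0.526138)(103.1) = 74.86 m.

ΔN = 75 m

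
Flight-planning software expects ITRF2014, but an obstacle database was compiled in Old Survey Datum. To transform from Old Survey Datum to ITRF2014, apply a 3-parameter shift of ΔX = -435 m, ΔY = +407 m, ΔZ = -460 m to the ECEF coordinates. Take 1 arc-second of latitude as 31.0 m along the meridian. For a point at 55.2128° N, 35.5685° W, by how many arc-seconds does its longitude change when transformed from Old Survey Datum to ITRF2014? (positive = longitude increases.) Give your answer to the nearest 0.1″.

sin φ = 0.821277, cos φ = 0.570530, sin λ = -0.581676, cos λ = 0.813421.
East component: ΔE = −sin λ·ΔX + cos λ·ΔY = −(-0.581676)(-435) + (0.813421)(407) = 78.03 m.
1° of latitude spans 3600 × 31.00 = 111600 m; at latitude φ, 1° of longitude spans that × cos φ = 63671.2 m, so Δλ = 78.03 / 63671.2 × 3600 = 4.412″.

Δλ = 4.4″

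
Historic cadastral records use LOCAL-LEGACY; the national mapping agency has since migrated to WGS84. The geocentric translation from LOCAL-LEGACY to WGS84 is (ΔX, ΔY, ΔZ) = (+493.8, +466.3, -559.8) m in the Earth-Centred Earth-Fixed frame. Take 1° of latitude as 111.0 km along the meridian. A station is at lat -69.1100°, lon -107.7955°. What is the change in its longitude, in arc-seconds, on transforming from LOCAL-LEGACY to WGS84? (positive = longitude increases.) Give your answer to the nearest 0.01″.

sin φ = -0.934267, cos φ = 0.356575, sin λ = -0.952153, cos λ = -0.305621.
East component: ΔE = −sin λ·ΔX + cos λ·ΔY = −(-0.952153)(493.8) + (-0.305621)(466.3) = 327.66 m.
1° of latitude spans 111000 m; at latitude φ, 1° of longitude spans that × cos φ = 39579.8 m, so Δλ = 327.66 / 39579.8 × 3600 = 29.803″.

Δλ = 29.80″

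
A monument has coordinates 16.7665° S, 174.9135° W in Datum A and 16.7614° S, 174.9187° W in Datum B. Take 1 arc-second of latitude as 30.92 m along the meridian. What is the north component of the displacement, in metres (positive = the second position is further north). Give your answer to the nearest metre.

Δφ = -16.7614° − -16.7665° = +0.0051°; Δλ = -174.9187° − -174.9135° = -0.0052°.
1° of latitude = 3600 × 30.92 = 111312 m.
ΔN = Δφ × 111312 = 567.7 m; ΔE = Δλ × 111312 × cos(-16.7665°) = -0.0052 × 111312 × 0.957488 = -554.2 m.

ΔN = 568 m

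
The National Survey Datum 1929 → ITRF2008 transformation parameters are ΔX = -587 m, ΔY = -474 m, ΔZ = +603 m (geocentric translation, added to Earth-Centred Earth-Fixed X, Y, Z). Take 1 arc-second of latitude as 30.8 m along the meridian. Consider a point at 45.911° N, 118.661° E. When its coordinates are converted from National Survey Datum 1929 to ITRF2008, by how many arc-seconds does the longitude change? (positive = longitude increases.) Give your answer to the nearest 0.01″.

Δλ = 34.64″

sin φ = 0.718260, cos φ = 0.695775, sin λ = 0.877473, cos λ = -0.479626.
East component: ΔE = −sin λ·ΔX + cos λ·ΔY = −(0.877473)(-587) + (-0.479626)(-474) = 742.42 m.
1° of latitude spans 3600 × 30.80 = 110880 m; at latitude φ, 1° of longitude spans that × cos φ = 77147.5 m, so Δλ = 742.42 / 77147.5 × 3600 = 34.644″.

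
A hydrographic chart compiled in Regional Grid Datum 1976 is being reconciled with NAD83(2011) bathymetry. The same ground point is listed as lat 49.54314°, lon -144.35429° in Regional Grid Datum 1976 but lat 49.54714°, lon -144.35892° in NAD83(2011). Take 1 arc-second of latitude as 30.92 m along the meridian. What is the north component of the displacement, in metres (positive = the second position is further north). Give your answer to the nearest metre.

ΔN = 445 m

Δφ = 49.54714° − 49.54314° = +0.00400°; Δλ = -144.35892° − -144.35429° = -0.00463°.
1° of latitude = 3600 × 30.92 = 111312 m.
ΔN = Δφ × 111312 = 445.2 m; ΔE = Δλ × 111312 × cos(49.54314°) = -0.00463 × 111312 × 0.648875 = -334.4 m.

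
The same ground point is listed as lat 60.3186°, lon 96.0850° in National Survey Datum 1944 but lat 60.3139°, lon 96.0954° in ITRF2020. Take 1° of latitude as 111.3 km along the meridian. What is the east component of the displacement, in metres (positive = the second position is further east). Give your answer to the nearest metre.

Δφ = 60.3139° − 60.3186° = -0.0047°; Δλ = 96.0954° − 96.0850° = +0.0104°.
ΔN = Δφ × 111300 = -523.1 m; ΔE = Δλ × 111300 × cos(60.3186°) = +0.0104 × 111300 × 0.495177 = 573.2 m.

ΔE = 573 m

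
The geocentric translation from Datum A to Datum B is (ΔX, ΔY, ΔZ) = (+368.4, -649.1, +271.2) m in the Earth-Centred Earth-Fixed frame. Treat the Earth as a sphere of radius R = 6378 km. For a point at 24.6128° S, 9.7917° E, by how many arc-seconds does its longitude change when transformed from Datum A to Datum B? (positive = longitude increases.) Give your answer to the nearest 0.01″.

sin φ = -0.416484, cos φ = 0.909143, sin λ = 0.170067, cos λ = 0.985433.
East component: ΔE = −sin λ·ΔX + cos λ·ΔY = −(0.170067)(368.4) + (0.985433)(-649.1) = -702.30 m.
1° of latitude spans πR/180 = 111317 m; at latitude φ, 1° of longitude spans that × cos φ = 101203.2 m, so Δλ = -702.30 / 101203.2 × 3600 = -24.982″.

Δλ = -24.98″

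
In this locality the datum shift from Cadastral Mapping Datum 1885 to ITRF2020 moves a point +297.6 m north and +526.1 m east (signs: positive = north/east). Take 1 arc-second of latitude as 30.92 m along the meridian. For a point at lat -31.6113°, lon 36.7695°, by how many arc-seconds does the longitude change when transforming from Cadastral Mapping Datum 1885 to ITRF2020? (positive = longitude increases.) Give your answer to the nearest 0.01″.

Δλ = 19.98″

At latitude -31.6113°, cos φ = 0.851624.
1″ of longitude at this latitude = 30.92 × cos φ = 26.3322 m, so Δλ = 526.1 / 26.3322 = 19.979″.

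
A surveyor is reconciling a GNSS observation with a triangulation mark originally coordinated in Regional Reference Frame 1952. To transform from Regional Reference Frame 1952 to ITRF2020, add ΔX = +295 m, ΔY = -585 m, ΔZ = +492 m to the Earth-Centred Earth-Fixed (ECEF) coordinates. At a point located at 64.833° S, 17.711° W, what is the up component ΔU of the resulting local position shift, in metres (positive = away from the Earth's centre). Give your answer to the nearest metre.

ΔU = -250 m

At φ = -64.833°, λ = -17.711°: sin φ = -0.905072, cos φ = 0.425258, sin λ = -0.304216, cos λ = 0.952603.
ΔU = cos φ cos λ·ΔX + cos φ sin λ·ΔY + sin φ·ΔZ = (0.425258)(0.952603)(295) + (0.425258)(-0.304216)(-585) + (-0.905072)(492) = -250.11 m.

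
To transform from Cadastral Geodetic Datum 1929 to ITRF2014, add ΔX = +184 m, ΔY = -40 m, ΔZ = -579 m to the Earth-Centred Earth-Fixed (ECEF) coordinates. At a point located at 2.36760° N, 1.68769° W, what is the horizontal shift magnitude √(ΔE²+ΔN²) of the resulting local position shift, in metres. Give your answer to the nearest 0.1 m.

At φ = 2.36760°, λ = -1.68769°: sin φ = 0.041311, cos φ = 0.999146, sin λ = -0.029451, cos λ = 0.999566.
ΔE = −sin λ·ΔX + cos λ·ΔY = −(-0.029451)·(184) + (0.999566)·(-40) = -34.56 m.
ΔN = −sin φ cos λ·ΔX − sin φ sin λ·ΔY + cos φ·ΔZ = −(0.041311)(0.999566)(184) − (0.041311)(-0.029451)(-40) + (0.999146)(-579) = -586.15 m.
Horizontal magnitude = √(ΔE² + ΔN²) = √((-34.56)² + (-586.15)²) = 587.17 m.

587.2 m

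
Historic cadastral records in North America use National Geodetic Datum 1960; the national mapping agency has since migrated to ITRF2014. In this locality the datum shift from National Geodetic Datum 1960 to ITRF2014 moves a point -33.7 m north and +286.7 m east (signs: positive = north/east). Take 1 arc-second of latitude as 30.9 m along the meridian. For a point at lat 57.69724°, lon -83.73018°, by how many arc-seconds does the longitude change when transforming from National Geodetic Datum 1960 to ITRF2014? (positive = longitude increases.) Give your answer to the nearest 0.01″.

At latitude 57.69724°, cos φ = 0.534393.
1″ of longitude at this latitude = 30.90 × cos φ = 16.5127 m, so Δλ = 286.7 / 16.5127 = 17.362″.

Δλ = 17.36″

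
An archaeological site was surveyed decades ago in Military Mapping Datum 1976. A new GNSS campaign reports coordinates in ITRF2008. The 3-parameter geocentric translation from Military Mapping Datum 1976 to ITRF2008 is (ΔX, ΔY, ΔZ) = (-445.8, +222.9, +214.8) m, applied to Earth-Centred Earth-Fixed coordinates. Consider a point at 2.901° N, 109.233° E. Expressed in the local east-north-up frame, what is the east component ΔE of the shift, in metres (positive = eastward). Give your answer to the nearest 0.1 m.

At φ = 2.901°, λ = 109.233°: sin φ = 0.050610, cos φ = 0.998718, sin λ = 0.944187, cos λ = -0.329411.
ΔE = −sin λ·ΔX + cos λ·ΔY = −(0.944187)·(-445.8) + (-0.329411)·(222.9) = 347.49 m.

ΔE = 347.5 m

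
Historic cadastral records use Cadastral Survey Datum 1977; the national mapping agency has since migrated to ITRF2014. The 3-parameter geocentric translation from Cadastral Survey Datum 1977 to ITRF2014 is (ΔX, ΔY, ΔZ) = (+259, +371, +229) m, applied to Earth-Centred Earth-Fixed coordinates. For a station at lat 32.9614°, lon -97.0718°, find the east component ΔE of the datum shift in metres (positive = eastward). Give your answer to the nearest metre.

The local east axis at (φ, λ) is (−sin λ, cos λ, 0), so ΔE = −sin(-97.0718°)·259 + cos(-97.0718°)·371 = 211.35 m.

ΔE = 211 m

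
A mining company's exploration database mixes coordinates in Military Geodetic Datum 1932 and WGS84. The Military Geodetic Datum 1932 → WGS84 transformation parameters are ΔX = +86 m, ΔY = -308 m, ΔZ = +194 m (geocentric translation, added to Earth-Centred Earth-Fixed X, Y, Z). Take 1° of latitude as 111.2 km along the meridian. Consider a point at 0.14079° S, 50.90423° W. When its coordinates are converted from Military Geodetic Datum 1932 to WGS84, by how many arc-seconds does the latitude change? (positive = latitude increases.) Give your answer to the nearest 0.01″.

sin φ = -0.002457, cos φ = 0.999997, sin λ = -0.776093, cos λ = 0.630619.
North component: ΔN = −sin φ cos λ·ΔX − sin φ sin λ·ΔY + cos φ·ΔZ = −(-0.002457)(0.630619)(86) − (-0.002457)(-0.776093)(-308) + (0.999997)(194) = 194.72 m.
1° of latitude spans 111200 m, so Δφ = 194.72 / 111200 × 3600 = 6.304″.

Δφ = 6.30″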